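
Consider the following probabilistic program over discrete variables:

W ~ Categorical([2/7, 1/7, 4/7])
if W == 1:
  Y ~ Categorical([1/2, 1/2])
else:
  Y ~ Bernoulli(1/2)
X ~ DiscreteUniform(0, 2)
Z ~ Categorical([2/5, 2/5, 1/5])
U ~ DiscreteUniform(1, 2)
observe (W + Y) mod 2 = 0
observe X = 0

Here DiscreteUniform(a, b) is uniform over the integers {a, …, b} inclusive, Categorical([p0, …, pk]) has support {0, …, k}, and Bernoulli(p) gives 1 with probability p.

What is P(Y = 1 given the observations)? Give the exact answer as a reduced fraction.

P(Y = 1 | obs) = 1/7

Enumerate traces; 18 have nonzero weight after conditioning:
  (W=0, Y=0, X=0, Z=0, U=1) weight 1/105
  (W=0, Y=0, X=0, Z=0, U=2) weight 1/105
  (W=0, Y=0, X=0, Z=1, U=1) weight 1/105
  (W=0, Y=0, X=0, Z=1, U=2) weight 1/105
  (W=0, Y=0, X=0, Z=2, U=1) weight 1/210
  (W=0, Y=0, X=0, Z=2, U=2) weight 1/210
  (W=1, Y=1, X=0, Z=0, U=1) weight 1/210
  (W=1, Y=1, X=0, Z=0, U=2) weight 1/210
  … 10 more
Group by Y:
  weight(Y=0) = 1/7
  weight(Y=1) = 1/42
Total weight = 1/7 + 1/42 = 1/6
P(Y=0 | obs) = 1/7 / 1/6 = 6/7
P(Y=1 | obs) = 1/42 / 1/6 = 1/7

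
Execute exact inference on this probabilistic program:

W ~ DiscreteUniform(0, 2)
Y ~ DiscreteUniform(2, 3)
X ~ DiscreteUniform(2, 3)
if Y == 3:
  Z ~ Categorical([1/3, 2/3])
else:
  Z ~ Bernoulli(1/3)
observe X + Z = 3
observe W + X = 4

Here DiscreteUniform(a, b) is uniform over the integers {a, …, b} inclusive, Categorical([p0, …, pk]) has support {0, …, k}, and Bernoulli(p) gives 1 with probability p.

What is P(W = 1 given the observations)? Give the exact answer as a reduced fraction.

Enumerate traces; 4 have nonzero weight after conditioning:
  (W=1, Y=2, X=3, Z=0) weight 1/18
  (W=1, Y=3, X=3, Z=0) weight 1/36
  (W=2, Y=2, X=2, Z=1) weight 1/36
  (W=2, Y=3, X=2, Z=1) weight 1/18
Group by W:
  weight(W=1) = 1/12
  weight(W=2) = 1/12
Total weight = 1/12 + 1/12 = 1/6
P(W=1 | obs) = 1/12 / 1/6 = 1/2
P(W=2 | obs) = 1/12 / 1/6 = 1/2

P(W = 1 | obs) = 1/2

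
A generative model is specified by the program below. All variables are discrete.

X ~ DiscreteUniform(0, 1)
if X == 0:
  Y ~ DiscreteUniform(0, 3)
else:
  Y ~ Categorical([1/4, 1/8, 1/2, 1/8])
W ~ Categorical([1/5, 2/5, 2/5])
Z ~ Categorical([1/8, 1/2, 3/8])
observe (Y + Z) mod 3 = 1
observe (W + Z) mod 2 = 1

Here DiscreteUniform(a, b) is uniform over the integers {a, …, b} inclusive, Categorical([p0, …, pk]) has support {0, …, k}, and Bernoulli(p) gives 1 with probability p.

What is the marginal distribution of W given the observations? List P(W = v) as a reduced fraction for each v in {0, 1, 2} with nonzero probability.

P(W=0) = 2/9, P(W=1) = 1/3, P(W=2) = 4/9

Enumerate traces; 12 have nonzero weight after conditioning:
  (X=0, Y=0, W=0, Z=1) weight 1/80
  (X=0, Y=0, W=2, Z=1) weight 1/40
  (X=0, Y=1, W=1, Z=0) weight 1/160
  (X=0, Y=2, W=1, Z=2) weight 3/160
  (X=0, Y=3, W=0, Z=1) weight 1/80
  (X=0, Y=3, W=2, Z=1) weight 1/40
  (X=1, Y=0, W=0, Z=1) weight 1/80
  (X=1, Y=0, W=2, Z=1) weight 1/40
  … 4 more
Group by W:
  weight(W=0) = 7/160
  weight(W=1) = 21/320
  weight(W=2) = 7/80
Total weight = 7/160 + 21/320 + 7/80 = 63/320
P(W=0 | obs) = 7/160 / 63/320 = 2/9
P(W=1 | obs) = 21/320 / 63/320 = 1/3
P(W=2 | obs) = 7/80 / 63/320 = 4/9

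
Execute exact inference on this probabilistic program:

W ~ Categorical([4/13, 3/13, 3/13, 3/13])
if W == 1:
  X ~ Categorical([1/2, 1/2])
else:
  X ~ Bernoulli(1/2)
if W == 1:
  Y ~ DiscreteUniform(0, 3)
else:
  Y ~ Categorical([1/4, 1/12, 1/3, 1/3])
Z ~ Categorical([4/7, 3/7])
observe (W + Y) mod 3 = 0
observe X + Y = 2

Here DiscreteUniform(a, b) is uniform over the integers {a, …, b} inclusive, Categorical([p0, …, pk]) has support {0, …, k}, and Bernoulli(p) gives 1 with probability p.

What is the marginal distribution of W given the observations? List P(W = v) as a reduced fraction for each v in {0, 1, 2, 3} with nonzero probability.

Enumerate traces; 4 have nonzero weight after conditioning:
  (W=1, X=0, Y=2, Z=0) weight 3/182
  (W=1, X=0, Y=2, Z=1) weight 9/728
  (W=2, X=1, Y=1, Z=0) weight 1/182
  (W=2, X=1, Y=1, Z=1) weight 3/728
Group by W:
  weight(W=1) = 3/104
  weight(W=2) = 1/104
Total weight = 3/104 + 1/104 = 1/26
P(W=1 | obs) = 3/104 / 1/26 = 3/4
P(W=2 | obs) = 1/104 / 1/26 = 1/4

P(W=1) = 3/4, P(W=2) = 1/4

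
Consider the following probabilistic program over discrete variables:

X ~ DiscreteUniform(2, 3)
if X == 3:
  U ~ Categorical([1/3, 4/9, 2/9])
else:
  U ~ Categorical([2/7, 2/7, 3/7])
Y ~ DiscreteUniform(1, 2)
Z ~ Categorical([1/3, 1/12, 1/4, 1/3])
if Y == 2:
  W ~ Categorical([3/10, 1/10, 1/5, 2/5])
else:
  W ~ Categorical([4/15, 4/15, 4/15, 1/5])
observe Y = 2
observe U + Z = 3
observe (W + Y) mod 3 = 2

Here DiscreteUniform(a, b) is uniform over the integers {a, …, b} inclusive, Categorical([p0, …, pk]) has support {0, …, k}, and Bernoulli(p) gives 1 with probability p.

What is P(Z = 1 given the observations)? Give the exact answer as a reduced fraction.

P(Z = 1 | obs) = 41/335

Enumerate traces; 12 have nonzero weight after conditioning:
  (X=2, U=0, Y=2, Z=3, W=0) weight 1/140
  (X=2, U=0, Y=2, Z=3, W=3) weight 1/105
  (X=2, U=1, Y=2, Z=2, W=0) weight 3/560
  (X=2, U=1, Y=2, Z=2, W=3) weight 1/140
  (X=2, U=2, Y=2, Z=1, W=0) weight 3/1120
  (X=2, U=2, Y=2, Z=1, W=3) weight 1/280
  (X=3, U=0, Y=2, Z=3, W=0) weight 1/120
  (X=3, U=0, Y=2, Z=3, W=3) weight 1/90
  … 4 more
Group by Z:
  weight(Z=1) = 41/4320
  weight(Z=2) = 23/720
  weight(Z=3) = 13/360
Total weight = 41/4320 + 23/720 + 13/360 = 67/864
P(Z=1 | obs) = 41/4320 / 67/864 = 41/335
P(Z=2 | obs) = 23/720 / 67/864 = 138/335
P(Z=3 | obs) = 13/360 / 67/864 = 156/335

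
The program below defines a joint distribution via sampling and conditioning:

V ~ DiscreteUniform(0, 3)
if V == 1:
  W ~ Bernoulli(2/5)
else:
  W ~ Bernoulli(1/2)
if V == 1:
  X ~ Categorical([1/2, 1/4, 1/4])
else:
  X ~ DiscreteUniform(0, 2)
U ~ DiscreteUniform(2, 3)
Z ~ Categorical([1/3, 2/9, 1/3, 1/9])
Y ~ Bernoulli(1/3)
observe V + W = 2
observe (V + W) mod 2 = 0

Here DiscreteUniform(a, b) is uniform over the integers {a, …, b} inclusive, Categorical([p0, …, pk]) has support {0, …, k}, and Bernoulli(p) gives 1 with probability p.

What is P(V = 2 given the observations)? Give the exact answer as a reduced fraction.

Enumerate traces; 96 have nonzero weight after conditioning:
  (V=1, W=1, X=0, U=2, Z=0, Y=0) weight 1/180
  (V=1, W=1, X=0, U=2, Z=0, Y=1) weight 1/360
  (V=1, W=1, X=0, U=2, Z=1, Y=0) weight 1/270
  (V=1, W=1, X=0, U=2, Z=1, Y=1) weight 1/540
  (V=1, W=1, X=0, U=2, Z=2, Y=0) weight 1/180
  (V=1, W=1, X=0, U=2, Z=2, Y=1) weight 1/360
  (V=1, W=1, X=0, U=2, Z=3, Y=0) weight 1/540
  (V=1, W=1, X=0, U=2, Z=3, Y=1) weight 1/1080
  (V=2, W=0, X=0, U=2, Z=0, Y=0) weight 1/216
  … 87 more
Group by V:
  weight(V=1) = 1/10
  weight(V=2) = 1/8
Total weight = 1/10 + 1/8 = 9/40
P(V=1 | obs) = 1/10 / 9/40 = 4/9
P(V=2 | obs) = 1/8 / 9/40 = 5/9

P(V = 2 | obs) = 5/9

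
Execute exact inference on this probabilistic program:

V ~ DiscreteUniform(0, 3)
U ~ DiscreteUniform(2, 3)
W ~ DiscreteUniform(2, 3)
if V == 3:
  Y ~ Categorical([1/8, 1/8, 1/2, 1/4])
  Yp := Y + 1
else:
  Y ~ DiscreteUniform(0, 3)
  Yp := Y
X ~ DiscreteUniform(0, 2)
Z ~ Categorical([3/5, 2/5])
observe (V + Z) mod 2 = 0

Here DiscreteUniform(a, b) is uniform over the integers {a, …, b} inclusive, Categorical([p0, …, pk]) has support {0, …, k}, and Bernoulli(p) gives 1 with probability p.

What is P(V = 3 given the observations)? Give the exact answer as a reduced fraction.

Enumerate traces; 192 have nonzero weight after conditioning:
  (V=0, U=2, W=2, Y=0, X=0, Z=0) weight 1/320
  (V=0, U=2, W=2, Y=0, X=1, Z=0) weight 1/320
  (V=0, U=2, W=2, Y=0, X=2, Z=0) weight 1/320
  (V=0, U=2, W=2, Y=1, X=0, Z=0) weight 1/320
  (V=0, U=2, W=2, Y=1, X=1, Z=0) weight 1/320
  (V=0, U=2, W=2, Y=1, X=2, Z=0) weight 1/320
  (V=0, U=2, W=2, Y=2, X=0, Z=0) weight 1/320
  (V=0, U=2, W=2, Y=2, X=1, Z=0) weight 1/320
  (V=1, U=2, W=2, Y=0, X=0, Z=1) weight 1/480
  (V=2, U=2, W=2, Y=0, X=0, Z=0) weight 1/320
  … 182 more
Group by V:
  weight(V=0) = 3/20
  weight(V=1) = 1/10
  weight(V=2) = 3/20
  weight(V=3) = 1/10
Total weight = 3/20 + 1/10 + 3/20 + 1/10 = 1/2
P(V=0 | obs) = 3/20 / 1/2 = 3/10
P(V=1 | obs) = 1/10 / 1/2 = 1/5
P(V=2 | obs) = 3/20 / 1/2 = 3/10
P(V=3 | obs) = 1/10 / 1/2 = 1/5

P(V = 3 | obs) = 1/5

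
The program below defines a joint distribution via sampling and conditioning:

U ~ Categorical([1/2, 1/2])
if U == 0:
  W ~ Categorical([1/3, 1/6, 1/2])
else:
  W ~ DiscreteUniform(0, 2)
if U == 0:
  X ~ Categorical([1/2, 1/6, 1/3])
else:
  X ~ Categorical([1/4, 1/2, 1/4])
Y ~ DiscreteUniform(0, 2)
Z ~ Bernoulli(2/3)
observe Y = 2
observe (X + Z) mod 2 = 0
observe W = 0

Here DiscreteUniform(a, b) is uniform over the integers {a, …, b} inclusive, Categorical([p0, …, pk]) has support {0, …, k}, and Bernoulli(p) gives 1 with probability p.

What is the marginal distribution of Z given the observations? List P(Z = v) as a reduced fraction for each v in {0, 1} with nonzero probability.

P(Z=0) = 1/2, P(Z=1) = 1/2

Enumerate traces; 6 have nonzero weight after conditioning:
  (U=0, W=0, X=0, Y=2, Z=0) weight 1/108
  (U=0, W=0, X=1, Y=2, Z=1) weight 1/162
  (U=0, W=0, X=2, Y=2, Z=0) weight 1/162
  (U=1, W=0, X=0, Y=2, Z=0) weight 1/216
  (U=1, W=0, X=1, Y=2, Z=1) weight 1/54
  (U=1, W=0, X=2, Y=2, Z=0) weight 1/216
Group by Z:
  weight(Z=0) = 2/81
  weight(Z=1) = 2/81
Total weight = 2/81 + 2/81 = 4/81
P(Z=0 | obs) = 2/81 / 4/81 = 1/2
P(Z=1 | obs) = 2/81 / 4/81 = 1/2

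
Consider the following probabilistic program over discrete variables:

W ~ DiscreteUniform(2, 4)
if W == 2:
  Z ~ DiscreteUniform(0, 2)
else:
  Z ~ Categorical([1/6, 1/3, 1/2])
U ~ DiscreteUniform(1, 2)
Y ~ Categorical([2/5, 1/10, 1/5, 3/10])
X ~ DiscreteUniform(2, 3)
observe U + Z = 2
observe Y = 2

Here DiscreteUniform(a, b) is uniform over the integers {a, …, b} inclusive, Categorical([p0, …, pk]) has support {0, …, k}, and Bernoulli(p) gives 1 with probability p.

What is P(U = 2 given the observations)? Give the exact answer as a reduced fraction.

P(U = 2 | obs) = 2/5

Enumerate traces; 12 have nonzero weight after conditioning:
  (W=2, Z=0, U=2, Y=2, X=2) weight 1/180
  (W=2, Z=0, U=2, Y=2, X=3) weight 1/180
  (W=2, Z=1, U=1, Y=2, X=2) weight 1/180
  (W=2, Z=1, U=1, Y=2, X=3) weight 1/180
  (W=3, Z=0, U=2, Y=2, X=2) weight 1/360
  (W=3, Z=0, U=2, Y=2, X=3) weight 1/360
  (W=3, Z=1, U=1, Y=2, X=2) weight 1/180
  (W=3, Z=1, U=1, Y=2, X=3) weight 1/180
  … 4 more
Group by U:
  weight(U=1) = 1/30
  weight(U=2) = 1/45
Total weight = 1/30 + 1/45 = 1/18
P(U=1 | obs) = 1/30 / 1/18 = 3/5
P(U=2 | obs) = 1/45 / 1/18 = 2/5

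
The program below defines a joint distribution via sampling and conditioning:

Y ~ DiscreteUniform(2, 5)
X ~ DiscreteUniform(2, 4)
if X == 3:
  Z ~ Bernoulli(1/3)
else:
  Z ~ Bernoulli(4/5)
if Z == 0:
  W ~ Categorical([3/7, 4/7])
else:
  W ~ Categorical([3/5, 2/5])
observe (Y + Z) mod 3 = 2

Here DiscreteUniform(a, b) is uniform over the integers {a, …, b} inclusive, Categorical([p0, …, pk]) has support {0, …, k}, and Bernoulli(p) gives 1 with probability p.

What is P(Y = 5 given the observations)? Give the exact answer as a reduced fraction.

P(Y = 5 | obs) = 16/61

Enumerate traces; 18 have nonzero weight after conditioning:
  (Y=2, X=2, Z=0, W=0) weight 1/140
  (Y=2, X=2, Z=0, W=1) weight 1/105
  (Y=2, X=3, Z=0, W=0) weight 1/42
  (Y=2, X=3, Z=0, W=1) weight 2/63
  (Y=2, X=4, Z=0, W=0) weight 1/140
  (Y=2, X=4, Z=0, W=1) weight 1/105
  (Y=4, X=2, Z=1, W=0) weight 1/25
  (Y=4, X=2, Z=1, W=1) weight 2/75
  (Y=5, X=2, Z=0, W=0) weight 1/140
  … 9 more
Group by Y:
  weight(Y=2) = 4/45
  weight(Y=4) = 29/180
  weight(Y=5) = 4/45
Total weight = 4/45 + 29/180 + 4/45 = 61/180
P(Y=2 | obs) = 4/45 / 61/180 = 16/61
P(Y=4 | obs) = 29/180 / 61/180 = 29/61
P(Y=5 | obs) = 4/45 / 61/180 = 16/61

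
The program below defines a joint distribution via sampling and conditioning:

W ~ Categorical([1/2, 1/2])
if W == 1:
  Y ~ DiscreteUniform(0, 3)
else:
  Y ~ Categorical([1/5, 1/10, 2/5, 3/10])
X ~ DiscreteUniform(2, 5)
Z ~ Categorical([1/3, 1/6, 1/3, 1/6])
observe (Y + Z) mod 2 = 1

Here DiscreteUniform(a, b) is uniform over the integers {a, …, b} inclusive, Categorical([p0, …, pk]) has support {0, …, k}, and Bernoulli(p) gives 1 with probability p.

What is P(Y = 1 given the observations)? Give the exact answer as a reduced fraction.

P(Y = 1 | obs) = 7/29

Enumerate traces; 64 have nonzero weight after conditioning:
  (W=0, Y=0, X=2, Z=1) weight 1/240
  (W=0, Y=0, X=2, Z=3) weight 1/240
  (W=0, Y=0, X=3, Z=1) weight 1/240
  (W=0, Y=0, X=3, Z=3) weight 1/240
  (W=0, Y=0, X=4, Z=1) weight 1/240
  (W=0, Y=0, X=4, Z=3) weight 1/240
  (W=0, Y=0, X=5, Z=1) weight 1/240
  (W=0, Y=0, X=5, Z=3) weight 1/240
  (W=0, Y=1, X=2, Z=0) weight 1/240
  (W=0, Y=2, X=2, Z=1) weight 1/120
  … 54 more
Group by Y:
  weight(Y=0) = 3/40
  weight(Y=1) = 7/60
  weight(Y=2) = 13/120
  weight(Y=3) = 11/60
Total weight = 3/40 + 7/60 + 13/120 + 11/60 = 29/60
P(Y=0 | obs) = 3/40 / 29/60 = 9/58
P(Y=1 | obs) = 7/60 / 29/60 = 7/29
P(Y=2 | obs) = 13/120 / 29/60 = 13/58
P(Y=3 | obs) = 11/60 / 29/60 = 11/29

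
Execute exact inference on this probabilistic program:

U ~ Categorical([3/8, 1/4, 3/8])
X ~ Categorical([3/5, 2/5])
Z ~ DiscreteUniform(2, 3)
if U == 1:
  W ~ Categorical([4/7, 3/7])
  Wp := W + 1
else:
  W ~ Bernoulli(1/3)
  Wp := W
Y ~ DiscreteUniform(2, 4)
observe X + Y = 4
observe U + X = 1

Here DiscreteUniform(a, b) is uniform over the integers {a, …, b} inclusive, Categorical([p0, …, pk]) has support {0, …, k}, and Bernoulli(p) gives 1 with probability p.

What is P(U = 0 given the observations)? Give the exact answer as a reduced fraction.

Enumerate traces; 8 have nonzero weight after conditioning:
  (U=0, X=1, Z=2, W=0, Y=3) weight 1/60
  (U=0, X=1, Z=2, W=1, Y=3) weight 1/120
  (U=0, X=1, Z=3, W=0, Y=3) weight 1/60
  (U=0, X=1, Z=3, W=1, Y=3) weight 1/120
  (U=1, X=0, Z=2, W=0, Y=4) weight 1/70
  (U=1, X=0, Z=2, W=1, Y=4) weight 3/280
  (U=1, X=0, Z=3, W=0, Y=4) weight 1/70
  (U=1, X=0, Z=3, W=1, Y=4) weight 3/280
Group by U:
  weight(U=0) = 1/20
  weight(U=1) = 1/20
Total weight = 1/20 + 1/20 = 1/10
P(U=0 | obs) = 1/20 / 1/10 = 1/2
P(U=1 | obs) = 1/20 / 1/10 = 1/2

P(U = 0 | obs) = 1/2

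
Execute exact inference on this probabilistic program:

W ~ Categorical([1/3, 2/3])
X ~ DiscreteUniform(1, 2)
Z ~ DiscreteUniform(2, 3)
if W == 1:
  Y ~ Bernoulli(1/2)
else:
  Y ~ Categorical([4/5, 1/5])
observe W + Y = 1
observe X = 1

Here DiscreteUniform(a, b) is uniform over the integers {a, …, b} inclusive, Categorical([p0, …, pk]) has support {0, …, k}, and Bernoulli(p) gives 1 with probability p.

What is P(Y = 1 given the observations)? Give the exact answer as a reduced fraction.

Enumerate traces; 4 have nonzero weight after conditioning:
  (W=0, X=1, Z=2, Y=1) weight 1/60
  (W=0, X=1, Z=3, Y=1) weight 1/60
  (W=1, X=1, Z=2, Y=0) weight 1/12
  (W=1, X=1, Z=3, Y=0) weight 1/12
Group by Y:
  weight(Y=0) = 1/6
  weight(Y=1) = 1/30
Total weight = 1/6 + 1/30 = 1/5
P(Y=0 | obs) = 1/6 / 1/5 = 5/6
P(Y=1 | obs) = 1/30 / 1/5 = 1/6

P(Y = 1 | obs) = 1/6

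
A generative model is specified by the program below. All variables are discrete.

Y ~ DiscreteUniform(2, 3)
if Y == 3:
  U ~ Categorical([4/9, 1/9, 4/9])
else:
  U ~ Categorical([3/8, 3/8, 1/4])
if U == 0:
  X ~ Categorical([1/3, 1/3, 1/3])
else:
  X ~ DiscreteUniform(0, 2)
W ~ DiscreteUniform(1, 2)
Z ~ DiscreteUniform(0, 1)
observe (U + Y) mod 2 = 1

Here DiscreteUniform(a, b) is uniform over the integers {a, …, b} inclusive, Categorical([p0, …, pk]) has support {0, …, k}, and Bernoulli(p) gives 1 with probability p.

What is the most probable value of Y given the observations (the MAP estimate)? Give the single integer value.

Enumerate traces; 36 have nonzero weight after conditioning:
  (Y=2, U=1, X=0, W=1, Z=0) weight 1/64
  (Y=2, U=1, X=0, W=1, Z=1) weight 1/64
  (Y=2, U=1, X=0, W=2, Z=0) weight 1/64
  (Y=2, U=1, X=0, W=2, Z=1) weight 1/64
  (Y=2, U=1, X=1, W=1, Z=0) weight 1/64
  (Y=2, U=1, X=1, W=1, Z=1) weight 1/64
  (Y=2, U=1, X=1, W=2, Z=0) weight 1/64
  (Y=2, U=1, X=1, W=2, Z=1) weight 1/64
  (Y=3, U=0, X=0, W=1, Z=0) weight 1/54
  … 27 more
Group by Y:
  weight(Y=2) = 3/16
  weight(Y=3) = 4/9
Total weight = 3/16 + 4/9 = 91/144
P(Y=2 | obs) = 3/16 / 91/144 = 27/91
P(Y=3 | obs) = 4/9 / 91/144 = 64/91
argmax = 3

argmax_v P(Y = v | obs) = 3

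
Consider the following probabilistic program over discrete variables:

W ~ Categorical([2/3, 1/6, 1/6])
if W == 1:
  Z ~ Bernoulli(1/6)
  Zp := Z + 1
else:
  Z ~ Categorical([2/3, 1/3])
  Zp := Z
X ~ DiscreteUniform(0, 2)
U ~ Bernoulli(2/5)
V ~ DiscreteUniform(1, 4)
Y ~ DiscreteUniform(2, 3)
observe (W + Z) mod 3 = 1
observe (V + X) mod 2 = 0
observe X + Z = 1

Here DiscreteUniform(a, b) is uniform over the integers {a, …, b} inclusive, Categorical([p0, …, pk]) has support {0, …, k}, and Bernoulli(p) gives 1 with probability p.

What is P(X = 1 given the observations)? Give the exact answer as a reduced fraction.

P(X = 1 | obs) = 5/13

Enumerate traces; 16 have nonzero weight after conditioning:
  (W=0, Z=1, X=0, U=0, V=2, Y=2) weight 1/180
  (W=0, Z=1, X=0, U=0, V=2, Y=3) weight 1/180
  (W=0, Z=1, X=0, U=0, V=4, Y=2) weight 1/180
  (W=0, Z=1, X=0, U=0, V=4, Y=3) weight 1/180
  (W=0, Z=1, X=0, U=1, V=2, Y=2) weight 1/270
  (W=0, Z=1, X=0, U=1, V=2, Y=3) weight 1/270
  (W=0, Z=1, X=0, U=1, V=4, Y=2) weight 1/270
  (W=0, Z=1, X=0, U=1, V=4, Y=3) weight 1/270
  (W=1, Z=0, X=1, U=0, V=1, Y=2) weight 1/288
  … 7 more
Group by X:
  weight(X=0) = 1/27
  weight(X=1) = 5/216
Total weight = 1/27 + 5/216 = 13/216
P(X=0 | obs) = 1/27 / 13/216 = 8/13
P(X=1 | obs) = 5/216 / 13/216 = 5/13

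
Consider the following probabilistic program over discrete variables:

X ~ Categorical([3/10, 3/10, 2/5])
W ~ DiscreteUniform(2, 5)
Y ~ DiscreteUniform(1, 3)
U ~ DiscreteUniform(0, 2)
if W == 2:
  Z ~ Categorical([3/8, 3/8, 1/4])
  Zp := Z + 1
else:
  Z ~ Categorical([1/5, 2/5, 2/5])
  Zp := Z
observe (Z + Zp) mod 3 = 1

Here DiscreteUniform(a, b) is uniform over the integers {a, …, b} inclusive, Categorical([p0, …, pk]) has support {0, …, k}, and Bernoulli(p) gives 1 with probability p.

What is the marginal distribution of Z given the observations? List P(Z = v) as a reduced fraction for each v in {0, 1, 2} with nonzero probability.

Enumerate traces; 108 have nonzero weight after conditioning:
  (X=0, W=2, Y=1, U=0, Z=0) weight 1/320
  (X=0, W=2, Y=1, U=1, Z=0) weight 1/320
  (X=0, W=2, Y=1, U=2, Z=0) weight 1/320
  (X=0, W=2, Y=2, U=0, Z=0) weight 1/320
  (X=0, W=2, Y=2, U=1, Z=0) weight 1/320
  (X=0, W=2, Y=2, U=2, Z=0) weight 1/320
  (X=0, W=2, Y=3, U=0, Z=0) weight 1/320
  (X=0, W=2, Y=3, U=1, Z=0) weight 1/320
  (X=0, W=3, Y=1, U=0, Z=2) weight 1/300
  … 99 more
Group by Z:
  weight(Z=0) = 3/32
  weight(Z=2) = 3/10
Total weight = 3/32 + 3/10 = 63/160
P(Z=0 | obs) = 3/32 / 63/160 = 5/21
P(Z=2 | obs) = 3/10 / 63/160 = 16/21

P(Z=0) = 5/21, P(Z=2) = 16/21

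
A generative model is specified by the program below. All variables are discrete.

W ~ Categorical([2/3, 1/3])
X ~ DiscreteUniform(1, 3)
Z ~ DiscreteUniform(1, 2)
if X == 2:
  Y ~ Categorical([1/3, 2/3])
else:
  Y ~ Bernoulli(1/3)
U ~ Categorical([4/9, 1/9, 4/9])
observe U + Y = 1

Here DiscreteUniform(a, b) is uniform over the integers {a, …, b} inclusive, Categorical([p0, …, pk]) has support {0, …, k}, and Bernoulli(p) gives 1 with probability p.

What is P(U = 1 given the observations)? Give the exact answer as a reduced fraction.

Enumerate traces; 24 have nonzero weight after conditioning:
  (W=0, X=1, Z=1, Y=0, U=1) weight 2/243
  (W=0, X=1, Z=1, Y=1, U=0) weight 4/243
  (W=0, X=1, Z=2, Y=0, U=1) weight 2/243
  (W=0, X=1, Z=2, Y=1, U=0) weight 4/243
  (W=0, X=2, Z=1, Y=0, U=1) weight 1/243
  (W=0, X=2, Z=1, Y=1, U=0) weight 8/243
  (W=0, X=2, Z=2, Y=0, U=1) weight 1/243
  (W=0, X=2, Z=2, Y=1, U=0) weight 8/243
  … 16 more
Group by U:
  weight(U=0) = 16/81
  weight(U=1) = 5/81
Total weight = 16/81 + 5/81 = 7/27
P(U=0 | obs) = 16/81 / 7/27 = 16/21
P(U=1 | obs) = 5/81 / 7/27 = 5/21

P(U = 1 | obs) = 5/21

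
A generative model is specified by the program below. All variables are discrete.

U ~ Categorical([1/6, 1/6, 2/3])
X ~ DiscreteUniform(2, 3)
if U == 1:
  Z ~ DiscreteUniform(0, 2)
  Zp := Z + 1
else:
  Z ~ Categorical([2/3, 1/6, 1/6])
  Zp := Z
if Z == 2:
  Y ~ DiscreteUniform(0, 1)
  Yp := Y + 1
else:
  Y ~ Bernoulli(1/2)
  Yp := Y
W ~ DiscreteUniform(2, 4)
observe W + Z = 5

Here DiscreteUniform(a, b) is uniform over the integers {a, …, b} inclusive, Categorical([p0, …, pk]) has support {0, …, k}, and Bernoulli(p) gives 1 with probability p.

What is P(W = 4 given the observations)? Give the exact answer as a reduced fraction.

P(W = 4 | obs) = 1/2

Enumerate traces; 24 have nonzero weight after conditioning:
  (U=0, X=2, Z=1, Y=0, W=4) weight 1/432
  (U=0, X=2, Z=1, Y=1, W=4) weight 1/432
  (U=0, X=2, Z=2, Y=0, W=3) weight 1/432
  (U=0, X=2, Z=2, Y=1, W=3) weight 1/432
  (U=0, X=3, Z=1, Y=0, W=4) weight 1/432
  (U=0, X=3, Z=1, Y=1, W=4) weight 1/432
  (U=0, X=3, Z=2, Y=0, W=3) weight 1/432
  (U=0, X=3, Z=2, Y=1, W=3) weight 1/432
  … 16 more
Group by W:
  weight(W=3) = 7/108
  weight(W=4) = 7/108
Total weight = 7/108 + 7/108 = 7/54
P(W=3 | obs) = 7/108 / 7/54 = 1/2
P(W=4 | obs) = 7/108 / 7/54 = 1/2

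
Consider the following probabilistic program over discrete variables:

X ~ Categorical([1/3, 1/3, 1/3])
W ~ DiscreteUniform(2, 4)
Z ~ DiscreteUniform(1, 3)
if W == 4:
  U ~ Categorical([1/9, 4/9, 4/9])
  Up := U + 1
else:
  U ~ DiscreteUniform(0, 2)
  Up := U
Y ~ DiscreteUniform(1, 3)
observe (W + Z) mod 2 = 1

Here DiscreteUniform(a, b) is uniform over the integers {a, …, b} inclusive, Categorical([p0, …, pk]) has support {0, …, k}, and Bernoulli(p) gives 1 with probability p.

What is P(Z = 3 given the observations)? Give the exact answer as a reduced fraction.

Enumerate traces; 135 have nonzero weight after conditioning:
  (X=0, W=2, Z=1, U=0, Y=1) weight 1/243
  (X=0, W=2, Z=1, U=0, Y=2) weight 1/243
  (X=0, W=2, Z=1, U=0, Y=3) weight 1/243
  (X=0, W=2, Z=1, U=1, Y=1) weight 1/243
  (X=0, W=2, Z=1, U=1, Y=2) weight 1/243
  (X=0, W=2, Z=1, U=1, Y=3) weight 1/243
  (X=0, W=2, Z=1, U=2, Y=1) weight 1/243
  (X=0, W=2, Z=1, U=2, Y=2) weight 1/243
  (X=0, W=2, Z=3, U=0, Y=1) weight 1/243
  (X=0, W=3, Z=2, U=0, Y=1) weight 1/243
  … 125 more
Group by Z:
  weight(Z=1) = 2/9
  weight(Z=2) = 1/9
  weight(Z=3) = 2/9
Total weight = 2/9 + 1/9 + 2/9 = 5/9
P(Z=1 | obs) = 2/9 / 5/9 = 2/5
P(Z=2 | obs) = 1/9 / 5/9 = 1/5
P(Z=3 | obs) = 2/9 / 5/9 = 2/5

P(Z = 3 | obs) = 2/5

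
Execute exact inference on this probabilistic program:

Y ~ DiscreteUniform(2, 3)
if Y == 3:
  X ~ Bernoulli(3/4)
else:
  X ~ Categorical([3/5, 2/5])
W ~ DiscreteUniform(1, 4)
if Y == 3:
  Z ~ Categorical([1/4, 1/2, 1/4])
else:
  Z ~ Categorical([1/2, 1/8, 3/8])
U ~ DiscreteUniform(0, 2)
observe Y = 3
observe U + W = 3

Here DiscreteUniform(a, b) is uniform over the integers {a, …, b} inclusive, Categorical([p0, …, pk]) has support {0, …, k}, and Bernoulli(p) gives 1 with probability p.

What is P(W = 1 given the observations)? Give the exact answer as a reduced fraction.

Enumerate traces; 18 have nonzero weight after conditioning:
  (Y=3, X=0, W=1, Z=0, U=2) weight 1/384
  (Y=3, X=0, W=1, Z=1, U=2) weight 1/192
  (Y=3, X=0, W=1, Z=2, U=2) weight 1/384
  (Y=3, X=0, W=2, Z=0, U=1) weight 1/384
  (Y=3, X=0, W=2, Z=1, U=1) weight 1/192
  (Y=3, X=0, W=2, Z=2, U=1) weight 1/384
  (Y=3, X=0, W=3, Z=0, U=0) weight 1/384
  (Y=3, X=0, W=3, Z=1, U=0) weight 1/192
  … 10 more
Group by W:
  weight(W=1) = 1/24
  weight(W=2) = 1/24
  weight(W=3) = 1/24
Total weight = 1/24 + 1/24 + 1/24 = 1/8
P(W=1 | obs) = 1/24 / 1/8 = 1/3
P(W=2 | obs) = 1/24 / 1/8 = 1/3
P(W=3 | obs) = 1/24 / 1/8 = 1/3

P(W = 1 | obs) = 1/3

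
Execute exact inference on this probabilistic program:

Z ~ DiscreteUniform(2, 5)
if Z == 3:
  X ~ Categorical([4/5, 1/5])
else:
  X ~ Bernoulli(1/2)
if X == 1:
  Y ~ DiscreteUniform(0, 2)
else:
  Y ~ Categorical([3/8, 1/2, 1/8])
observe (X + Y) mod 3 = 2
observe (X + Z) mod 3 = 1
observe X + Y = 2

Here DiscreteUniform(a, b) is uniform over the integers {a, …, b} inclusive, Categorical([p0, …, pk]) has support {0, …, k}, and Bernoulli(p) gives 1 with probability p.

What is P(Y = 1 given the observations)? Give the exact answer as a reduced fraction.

Enumerate traces; 2 have nonzero weight after conditioning:
  (Z=3, X=1, Y=1) weight 1/60
  (Z=4, X=0, Y=2) weight 1/64
Group by Y:
  weight(Y=1) = 1/60
  weight(Y=2) = 1/64
Total weight = 1/60 + 1/64 = 31/960
P(Y=1 | obs) = 1/60 / 31/960 = 16/31
P(Y=2 | obs) = 1/64 / 31/960 = 15/31

P(Y = 1 | obs) = 16/31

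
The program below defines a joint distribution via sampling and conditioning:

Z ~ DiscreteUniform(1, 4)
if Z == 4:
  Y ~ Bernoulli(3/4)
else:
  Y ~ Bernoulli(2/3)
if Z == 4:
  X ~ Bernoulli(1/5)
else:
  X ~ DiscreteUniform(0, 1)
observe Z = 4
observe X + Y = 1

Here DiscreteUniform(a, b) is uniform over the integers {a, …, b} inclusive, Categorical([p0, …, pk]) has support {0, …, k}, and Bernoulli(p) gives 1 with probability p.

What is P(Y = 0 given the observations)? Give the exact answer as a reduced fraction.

Enumerate traces; 2 have nonzero weight after conditioning:
  (Z=4, Y=0, X=1) weight 1/80
  (Z=4, Y=1, X=0) weight 3/20
Group by Y:
  weight(Y=0) = 1/80
  weight(Y=1) = 3/20
Total weight = 1/80 + 3/20 = 13/80
P(Y=0 | obs) = 1/80 / 13/80 = 1/13
P(Y=1 | obs) = 3/20 / 13/80 = 12/13

P(Y = 0 | obs) = 1/13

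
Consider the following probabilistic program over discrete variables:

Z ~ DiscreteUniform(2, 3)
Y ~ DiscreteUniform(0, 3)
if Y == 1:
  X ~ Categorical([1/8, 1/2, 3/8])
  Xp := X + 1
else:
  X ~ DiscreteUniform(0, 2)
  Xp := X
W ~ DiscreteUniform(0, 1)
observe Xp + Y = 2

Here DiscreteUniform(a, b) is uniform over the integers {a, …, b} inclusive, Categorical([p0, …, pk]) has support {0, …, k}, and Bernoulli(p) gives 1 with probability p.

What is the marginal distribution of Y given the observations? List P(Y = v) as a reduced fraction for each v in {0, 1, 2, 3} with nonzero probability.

Enumerate traces; 12 have nonzero weight after conditioning:
  (Z=2, Y=0, X=2, W=0) weight 1/48
  (Z=2, Y=0, X=2, W=1) weight 1/48
  (Z=2, Y=1, X=0, W=0) weight 1/128
  (Z=2, Y=1, X=0, W=1) weight 1/128
  (Z=2, Y=2, X=0, W=0) weight 1/48
  (Z=2, Y=2, X=0, W=1) weight 1/48
  (Z=3, Y=0, X=2, W=0) weight 1/48
  (Z=3, Y=0, X=2, W=1) weight 1/48
  … 4 more
Group by Y:
  weight(Y=0) = 1/12
  weight(Y=1) = 1/32
  weight(Y=2) = 1/12
Total weight = 1/12 + 1/32 + 1/12 = 19/96
P(Y=0 | obs) = 1/12 / 19/96 = 8/19
P(Y=1 | obs) = 1/32 / 19/96 = 3/19
P(Y=2 | obs) = 1/12 / 19/96 = 8/19

P(Y=0) = 8/19, P(Y=1) = 3/19, P(Y=2) = 8/19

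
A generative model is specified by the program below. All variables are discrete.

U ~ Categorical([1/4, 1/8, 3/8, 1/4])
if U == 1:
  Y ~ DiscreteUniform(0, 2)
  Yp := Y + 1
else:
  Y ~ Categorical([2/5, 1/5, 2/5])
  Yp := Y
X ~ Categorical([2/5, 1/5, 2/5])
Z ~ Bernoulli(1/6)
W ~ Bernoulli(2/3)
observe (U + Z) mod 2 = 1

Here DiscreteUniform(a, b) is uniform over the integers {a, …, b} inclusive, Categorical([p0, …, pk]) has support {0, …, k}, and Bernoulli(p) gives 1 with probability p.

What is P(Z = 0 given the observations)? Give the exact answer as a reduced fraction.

Enumerate traces; 72 have nonzero weight after conditioning:
  (U=0, Y=0, X=0, Z=1, W=0) weight 1/450
  (U=0, Y=0, X=0, Z=1, W=1) weight 1/225
  (U=0, Y=0, X=1, Z=1, W=0) weight 1/900
  (U=0, Y=0, X=1, Z=1, W=1) weight 1/450
  (U=0, Y=0, X=2, Z=1, W=0) weight 1/450
  (U=0, Y=0, X=2, Z=1, W=1) weight 1/225
  (U=0, Y=1, X=0, Z=1, W=0) weight 1/900
  (U=0, Y=1, X=0, Z=1, W=1) weight 1/450
  (U=1, Y=0, X=0, Z=0, W=0) weight 1/216
  … 63 more
Group by Z:
  weight(Z=0) = 5/16
  weight(Z=1) = 5/48
Total weight = 5/16 + 5/48 = 5/12
P(Z=0 | obs) = 5/16 / 5/12 = 3/4
P(Z=1 | obs) = 5/48 / 5/12 = 1/4

P(Z = 0 | obs) = 3/4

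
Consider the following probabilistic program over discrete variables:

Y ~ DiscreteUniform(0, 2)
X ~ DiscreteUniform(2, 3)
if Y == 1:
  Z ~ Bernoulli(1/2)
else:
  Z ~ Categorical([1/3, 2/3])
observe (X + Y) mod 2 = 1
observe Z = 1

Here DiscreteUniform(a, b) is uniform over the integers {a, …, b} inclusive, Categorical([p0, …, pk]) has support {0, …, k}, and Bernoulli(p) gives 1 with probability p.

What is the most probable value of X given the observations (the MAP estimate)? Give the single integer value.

argmax_v P(X = v | obs) = 3

Enumerate traces; 3 have nonzero weight after conditioning:
  (Y=0, X=3, Z=1) weight 1/9
  (Y=1, X=2, Z=1) weight 1/12
  (Y=2, X=3, Z=1) weight 1/9
Group by X:
  weight(X=2) = 1/12
  weight(X=3) = 2/9
Total weight = 1/12 + 2/9 = 11/36
P(X=2 | obs) = 1/12 / 11/36 = 3/11
P(X=3 | obs) = 2/9 / 11/36 = 8/11
argmax = 3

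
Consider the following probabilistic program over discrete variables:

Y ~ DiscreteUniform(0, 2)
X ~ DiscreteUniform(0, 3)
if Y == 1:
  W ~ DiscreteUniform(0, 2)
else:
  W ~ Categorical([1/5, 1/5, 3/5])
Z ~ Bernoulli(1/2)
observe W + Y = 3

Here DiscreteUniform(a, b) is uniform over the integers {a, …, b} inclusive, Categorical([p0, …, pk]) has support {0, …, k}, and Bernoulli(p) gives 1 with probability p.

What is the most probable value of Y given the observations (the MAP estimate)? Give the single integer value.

argmax_v P(Y = v | obs) = 1

Enumerate traces; 16 have nonzero weight after conditioning:
  (Y=1, X=0, W=2, Z=0) weight 1/72
  (Y=1, X=0, W=2, Z=1) weight 1/72
  (Y=1, X=1, W=2, Z=0) weight 1/72
  (Y=1, X=1, W=2, Z=1) weight 1/72
  (Y=1, X=2, W=2, Z=0) weight 1/72
  (Y=1, X=2, W=2, Z=1) weight 1/72
  (Y=1, X=3, W=2, Z=0) weight 1/72
  (Y=1, X=3, W=2, Z=1) weight 1/72
  (Y=2, X=0, W=1, Z=0) weight 1/120
  … 7 more
Group by Y:
  weight(Y=1) = 1/9
  weight(Y=2) = 1/15
Total weight = 1/9 + 1/15 = 8/45
P(Y=1 | obs) = 1/9 / 8/45 = 5/8
P(Y=2 | obs) = 1/15 / 8/45 = 3/8
argmax = 1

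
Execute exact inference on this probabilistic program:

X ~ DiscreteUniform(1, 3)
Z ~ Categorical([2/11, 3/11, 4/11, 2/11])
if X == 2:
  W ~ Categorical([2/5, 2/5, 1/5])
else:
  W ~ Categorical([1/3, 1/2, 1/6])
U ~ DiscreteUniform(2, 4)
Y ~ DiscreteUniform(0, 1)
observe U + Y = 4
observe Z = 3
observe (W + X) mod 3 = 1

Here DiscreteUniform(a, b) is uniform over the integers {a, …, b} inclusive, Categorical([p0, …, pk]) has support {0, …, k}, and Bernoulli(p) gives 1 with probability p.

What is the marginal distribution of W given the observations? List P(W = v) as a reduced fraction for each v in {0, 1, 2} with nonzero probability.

Enumerate traces; 6 have nonzero weight after conditioning:
  (X=1, Z=3, W=0, U=3, Y=1) weight 1/297
  (X=1, Z=3, W=0, U=4, Y=0) weight 1/297
  (X=2, Z=3, W=2, U=3, Y=1) weight 1/495
  (X=2, Z=3, W=2, U=4, Y=0) weight 1/495
  (X=3, Z=3, W=1, U=3, Y=1) weight 1/198
  (X=3, Z=3, W=1, U=4, Y=0) weight 1/198
Group by W:
  weight(W=0) = 2/297
  weight(W=1) = 1/99
  weight(W=2) = 2/495
Total weight = 2/297 + 1/99 + 2/495 = 31/1485
P(W=0 | obs) = 2/297 / 31/1485 = 10/31
P(W=1 | obs) = 1/99 / 31/1485 = 15/31
P(W=2 | obs) = 2/495 / 31/1485 = 6/31

P(W=0) = 10/31, P(W=1) = 15/31, P(W=2) = 6/31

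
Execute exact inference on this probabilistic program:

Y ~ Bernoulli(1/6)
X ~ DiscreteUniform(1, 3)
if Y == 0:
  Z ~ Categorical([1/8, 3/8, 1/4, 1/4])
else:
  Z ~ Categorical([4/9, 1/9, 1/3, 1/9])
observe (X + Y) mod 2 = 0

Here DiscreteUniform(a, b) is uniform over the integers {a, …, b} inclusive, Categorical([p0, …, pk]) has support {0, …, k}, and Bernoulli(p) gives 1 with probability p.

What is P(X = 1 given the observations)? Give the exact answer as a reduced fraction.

P(X = 1 | obs) = 1/7

Enumerate traces; 12 have nonzero weight after conditioning:
  (Y=0, X=2, Z=0) weight 5/144
  (Y=0, X=2, Z=1) weight 5/48
  (Y=0, X=2, Z=2) weight 5/72
  (Y=0, X=2, Z=3) weight 5/72
  (Y=1, X=1, Z=0) weight 2/81
  (Y=1, X=1, Z=1) weight 1/162
  (Y=1, X=1, Z=2) weight 1/54
  (Y=1, X=1, Z=3) weight 1/162
  (Y=1, X=3, Z=0) weight 2/81
  … 3 more
Group by X:
  weight(X=1) = 1/18
  weight(X=2) = 5/18
  weight(X=3) = 1/18
Total weight = 1/18 + 5/18 + 1/18 = 7/18
P(X=1 | obs) = 1/18 / 7/18 = 1/7
P(X=2 | obs) = 5/18 / 7/18 = 5/7
P(X=3 | obs) = 1/18 / 7/18 = 1/7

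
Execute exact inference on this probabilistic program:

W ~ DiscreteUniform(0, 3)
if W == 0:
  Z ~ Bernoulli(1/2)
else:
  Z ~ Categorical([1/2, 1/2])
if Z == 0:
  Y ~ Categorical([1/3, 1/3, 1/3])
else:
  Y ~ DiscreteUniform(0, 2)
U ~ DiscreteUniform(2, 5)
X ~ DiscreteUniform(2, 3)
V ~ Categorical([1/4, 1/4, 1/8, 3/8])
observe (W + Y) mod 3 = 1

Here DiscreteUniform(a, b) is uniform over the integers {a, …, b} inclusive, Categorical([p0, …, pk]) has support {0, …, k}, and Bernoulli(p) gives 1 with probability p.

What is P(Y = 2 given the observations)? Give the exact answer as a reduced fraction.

Enumerate traces; 256 have nonzero weight after conditioning:
  (W=0, Z=0, Y=1, U=2, X=2, V=0) weight 1/768
  (W=0, Z=0, Y=1, U=2, X=2, V=1) weight 1/768
  (W=0, Z=0, Y=1, U=2, X=2, V=2) weight 1/1536
  (W=0, Z=0, Y=1, U=2, X=2, V=3) weight 1/512
  (W=0, Z=0, Y=1, U=2, X=3, V=0) weight 1/768
  (W=0, Z=0, Y=1, U=2, X=3, V=1) weight 1/768
  (W=0, Z=0, Y=1, U=2, X=3, V=2) weight 1/1536
  (W=0, Z=0, Y=1, U=2, X=3, V=3) weight 1/512
  (W=1, Z=0, Y=0, U=2, X=2, V=0) weight 1/768
  (W=2, Z=0, Y=2, U=2, X=2, V=0) weight 1/768
  … 246 more
Group by Y:
  weight(Y=0) = 1/12
  weight(Y=1) = 1/6
  weight(Y=2) = 1/12
Total weight = 1/12 + 1/6 + 1/12 = 1/3
P(Y=0 | obs) = 1/12 / 1/3 = 1/4
P(Y=1 | obs) = 1/6 / 1/3 = 1/2
P(Y=2 | obs) = 1/12 / 1/3 = 1/4

P(Y = 2 | obs) = 1/4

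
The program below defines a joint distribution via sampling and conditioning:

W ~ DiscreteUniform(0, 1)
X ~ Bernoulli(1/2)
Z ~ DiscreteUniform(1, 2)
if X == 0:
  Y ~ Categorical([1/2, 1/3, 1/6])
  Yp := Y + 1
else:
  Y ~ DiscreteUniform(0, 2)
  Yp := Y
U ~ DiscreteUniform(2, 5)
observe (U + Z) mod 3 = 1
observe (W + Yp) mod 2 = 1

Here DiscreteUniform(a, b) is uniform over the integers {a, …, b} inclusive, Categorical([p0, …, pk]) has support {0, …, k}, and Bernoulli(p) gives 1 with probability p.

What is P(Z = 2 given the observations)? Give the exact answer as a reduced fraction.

P(Z = 2 | obs) = 2/3

Enumerate traces; 18 have nonzero weight after conditioning:
  (W=0, X=0, Z=1, Y=0, U=3) weight 1/64
  (W=0, X=0, Z=1, Y=2, U=3) weight 1/192
  (W=0, X=0, Z=2, Y=0, U=2) weight 1/64
  (W=0, X=0, Z=2, Y=0, U=5) weight 1/64
  (W=0, X=0, Z=2, Y=2, U=2) weight 1/192
  (W=0, X=0, Z=2, Y=2, U=5) weight 1/192
  (W=0, X=1, Z=1, Y=1, U=3) weight 1/96
  (W=0, X=1, Z=2, Y=1, U=2) weight 1/96
  … 10 more
Group by Z:
  weight(Z=1) = 1/16
  weight(Z=2) = 1/8
Total weight = 1/16 + 1/8 = 3/16
P(Z=1 | obs) = 1/16 / 3/16 = 1/3
P(Z=2 | obs) = 1/8 / 3/16 = 2/3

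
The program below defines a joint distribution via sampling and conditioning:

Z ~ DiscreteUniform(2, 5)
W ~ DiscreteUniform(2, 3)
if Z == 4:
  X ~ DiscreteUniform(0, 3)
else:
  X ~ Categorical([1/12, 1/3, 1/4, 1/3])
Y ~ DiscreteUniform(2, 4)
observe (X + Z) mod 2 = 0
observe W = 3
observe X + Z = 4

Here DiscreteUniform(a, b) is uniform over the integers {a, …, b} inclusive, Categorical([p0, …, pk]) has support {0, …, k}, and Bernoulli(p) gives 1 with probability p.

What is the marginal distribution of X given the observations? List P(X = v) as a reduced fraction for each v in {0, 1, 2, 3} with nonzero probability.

Enumerate traces; 9 have nonzero weight after conditioning:
  (Z=2, W=3, X=2, Y=2) weight 1/96
  (Z=2, W=3, X=2, Y=3) weight 1/96
  (Z=2, W=3, X=2, Y=4) weight 1/96
  (Z=3, W=3, X=1, Y=2) weight 1/72
  (Z=3, W=3, X=1, Y=3) weight 1/72
  (Z=3, W=3, X=1, Y=4) weight 1/72
  (Z=4, W=3, X=0, Y=2) weight 1/96
  (Z=4, W=3, X=0, Y=3) weight 1/96
  … 1 more
Group by X:
  weight(X=0) = 1/32
  weight(X=1) = 1/24
  weight(X=2) = 1/32
Total weight = 1/32 + 1/24 + 1/32 = 5/48
P(X=0 | obs) = 1/32 / 5/48 = 3/10
P(X=1 | obs) = 1/24 / 5/48 = 2/5
P(X=2 | obs) = 1/32 / 5/48 = 3/10

P(X=0) = 3/10, P(X=1) = 2/5, P(X=2) = 3/10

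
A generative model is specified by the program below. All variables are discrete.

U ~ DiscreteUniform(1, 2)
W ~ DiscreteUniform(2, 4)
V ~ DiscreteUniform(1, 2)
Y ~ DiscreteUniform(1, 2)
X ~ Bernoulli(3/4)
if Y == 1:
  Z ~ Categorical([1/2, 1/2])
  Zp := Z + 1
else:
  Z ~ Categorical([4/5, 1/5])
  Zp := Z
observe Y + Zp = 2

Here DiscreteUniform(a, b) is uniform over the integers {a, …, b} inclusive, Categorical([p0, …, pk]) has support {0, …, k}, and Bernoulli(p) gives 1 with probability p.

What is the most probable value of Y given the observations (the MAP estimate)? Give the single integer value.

Enumerate traces; 48 have nonzero weight after conditioning:
  (U=1, W=2, V=1, Y=1, X=0, Z=0) weight 1/192
  (U=1, W=2, V=1, Y=1, X=1, Z=0) weight 1/64
  (U=1, W=2, V=1, Y=2, X=0, Z=0) weight 1/120
  (U=1, W=2, V=1, Y=2, X=1, Z=0) weight 1/40
  (U=1, W=2, V=2, Y=1, X=0, Z=0) weight 1/192
  (U=1, W=2, V=2, Y=1, X=1, Z=0) weight 1/64
  (U=1, W=2, V=2, Y=2, X=0, Z=0) weight 1/120
  (U=1, W=2, V=2, Y=2, X=1, Z=0) weight 1/40
  … 40 more
Group by Y:
  weight(Y=1) = 1/4
  weight(Y=2) = 2/5
Total weight = 1/4 + 2/5 = 13/20
P(Y=1 | obs) = 1/4 / 13/20 = 5/13
P(Y=2 | obs) = 2/5 / 13/20 = 8/13
argmax = 2

argmax_v P(Y = v | obs) = 2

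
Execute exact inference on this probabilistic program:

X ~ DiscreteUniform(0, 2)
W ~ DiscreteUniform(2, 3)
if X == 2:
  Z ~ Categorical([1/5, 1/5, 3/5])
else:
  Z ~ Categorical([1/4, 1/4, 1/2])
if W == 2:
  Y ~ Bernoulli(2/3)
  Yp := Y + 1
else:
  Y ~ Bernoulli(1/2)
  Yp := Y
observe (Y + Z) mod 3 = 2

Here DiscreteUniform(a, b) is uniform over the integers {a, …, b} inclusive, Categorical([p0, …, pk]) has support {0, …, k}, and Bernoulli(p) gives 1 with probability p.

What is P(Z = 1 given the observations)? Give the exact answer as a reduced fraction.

P(Z = 1 | obs) = 49/129

Enumerate traces; 12 have nonzero weight after conditioning:
  (X=0, W=2, Z=1, Y=1) weight 1/36
  (X=0, W=2, Z=2, Y=0) weight 1/36
  (X=0, W=3, Z=1, Y=1) weight 1/48
  (X=0, W=3, Z=2, Y=0) weight 1/24
  (X=1, W=2, Z=1, Y=1) weight 1/36
  (X=1, W=2, Z=2, Y=0) weight 1/36
  (X=1, W=3, Z=1, Y=1) weight 1/48
  (X=1, W=3, Z=2, Y=0) weight 1/24
  … 4 more
Group by Z:
  weight(Z=1) = 49/360
  weight(Z=2) = 2/9
Total weight = 49/360 + 2/9 = 43/120
P(Z=1 | obs) = 49/360 / 43/120 = 49/129
P(Z=2 | obs) = 2/9 / 43/120 = 80/129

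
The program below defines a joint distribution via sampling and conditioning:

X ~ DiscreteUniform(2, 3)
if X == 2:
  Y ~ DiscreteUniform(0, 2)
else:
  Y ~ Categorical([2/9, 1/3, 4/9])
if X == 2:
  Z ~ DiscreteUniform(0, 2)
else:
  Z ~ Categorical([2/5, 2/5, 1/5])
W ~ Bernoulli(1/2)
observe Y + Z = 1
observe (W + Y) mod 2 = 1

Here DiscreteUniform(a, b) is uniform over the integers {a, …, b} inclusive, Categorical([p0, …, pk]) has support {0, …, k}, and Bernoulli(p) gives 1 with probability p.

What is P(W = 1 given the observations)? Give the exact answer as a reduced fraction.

P(W = 1 | obs) = 9/20

Enumerate traces; 4 have nonzero weight after conditioning:
  (X=2, Y=0, Z=1, W=1) weight 1/36
  (X=2, Y=1, Z=0, W=0) weight 1/36
  (X=3, Y=0, Z=1, W=1) weight 1/45
  (X=3, Y=1, Z=0, W=0) weight 1/30
Group by W:
  weight(W=0) = 11/180
  weight(W=1) = 1/20
Total weight = 11/180 + 1/20 = 1/9
P(W=0 | obs) = 11/180 / 1/9 = 11/20
P(W=1 | obs) = 1/20 / 1/9 = 9/20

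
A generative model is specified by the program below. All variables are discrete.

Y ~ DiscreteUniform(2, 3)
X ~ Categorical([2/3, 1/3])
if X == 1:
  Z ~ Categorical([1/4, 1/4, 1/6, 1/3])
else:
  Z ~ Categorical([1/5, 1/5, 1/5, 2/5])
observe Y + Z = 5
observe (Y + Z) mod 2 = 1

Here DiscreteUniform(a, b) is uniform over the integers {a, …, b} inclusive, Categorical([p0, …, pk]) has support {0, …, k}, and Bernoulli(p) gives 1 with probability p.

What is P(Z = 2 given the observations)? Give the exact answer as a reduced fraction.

Enumerate traces; 4 have nonzero weight after conditioning:
  (Y=2, X=0, Z=3) weight 2/15
  (Y=2, X=1, Z=3) weight 1/18
  (Y=3, X=0, Z=2) weight 1/15
  (Y=3, X=1, Z=2) weight 1/36
Group by Z:
  weight(Z=2) = 17/180
  weight(Z=3) = 17/90
Total weight = 17/180 + 17/90 = 17/60
P(Z=2 | obs) = 17/180 / 17/60 = 1/3
P(Z=3 | obs) = 17/90 / 17/60 = 2/3

P(Z = 2 | obs) = 1/3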